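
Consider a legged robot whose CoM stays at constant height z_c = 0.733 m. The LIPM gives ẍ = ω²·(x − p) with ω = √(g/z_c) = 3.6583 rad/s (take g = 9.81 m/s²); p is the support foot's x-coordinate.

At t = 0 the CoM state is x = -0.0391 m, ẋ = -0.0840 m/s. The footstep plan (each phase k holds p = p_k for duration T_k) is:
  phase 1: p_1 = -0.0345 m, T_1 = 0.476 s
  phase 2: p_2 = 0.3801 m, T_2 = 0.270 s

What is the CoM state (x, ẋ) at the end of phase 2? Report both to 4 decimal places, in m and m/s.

x = -0.4642, ẋ = -2.5284

phase 1: p=-0.0345, T=0.476, ωT=1.741351, cosh=2.940164, sinh=2.764881; start (x,ẋ)=(-0.039100, -0.084000) → end (x,ẋ)=(-0.111511, -0.293502)
phase 2: p=0.3801, T=0.270, ωT=0.987741, cosh=1.528789, sinh=1.156372; start (x,ẋ)=(-0.111511, -0.293502) → end (x,ẋ)=(-0.464244, -2.528390)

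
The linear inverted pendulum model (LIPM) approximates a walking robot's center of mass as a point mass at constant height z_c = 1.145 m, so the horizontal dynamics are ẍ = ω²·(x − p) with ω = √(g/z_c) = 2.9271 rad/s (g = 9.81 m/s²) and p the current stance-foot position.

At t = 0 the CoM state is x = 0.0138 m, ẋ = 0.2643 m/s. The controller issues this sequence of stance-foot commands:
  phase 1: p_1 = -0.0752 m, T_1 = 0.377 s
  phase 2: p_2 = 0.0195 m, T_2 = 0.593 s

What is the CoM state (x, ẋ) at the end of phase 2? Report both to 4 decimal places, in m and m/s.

phase 1: p=-0.0752, T=0.377, ωT=1.103517, cosh=1.673226, sinh=1.341523; start (x,ẋ)=(0.013800, 0.264300) → end (x,ẋ)=(0.194849, 0.791716)
phase 2: p=0.0195, T=0.593, ωT=1.735770, cosh=2.924780, sinh=2.748516; start (x,ẋ)=(0.194849, 0.791716) → end (x,ẋ)=(1.275770, 3.726310)

x = 1.2758, ẋ = 3.7263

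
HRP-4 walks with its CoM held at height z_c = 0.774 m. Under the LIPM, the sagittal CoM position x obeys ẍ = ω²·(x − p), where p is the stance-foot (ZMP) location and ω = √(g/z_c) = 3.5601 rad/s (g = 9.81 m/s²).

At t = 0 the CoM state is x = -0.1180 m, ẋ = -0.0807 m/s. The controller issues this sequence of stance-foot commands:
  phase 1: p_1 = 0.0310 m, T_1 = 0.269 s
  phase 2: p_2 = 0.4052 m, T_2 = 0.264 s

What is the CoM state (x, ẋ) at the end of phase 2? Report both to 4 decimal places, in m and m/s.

phase 1: p=0.0310, T=0.269, ωT=0.957667, cosh=1.494699, sinh=1.110911; start (x,ẋ)=(-0.118000, -0.080700) → end (x,ẋ)=(-0.216892, -0.709911)
phase 2: p=0.4052, T=0.264, ωT=0.939866, cosh=1.475160, sinh=1.084480; start (x,ẋ)=(-0.216892, -0.709911) → end (x,ẋ)=(-0.728739, -3.449040)

x = -0.7287, ẋ = -3.4490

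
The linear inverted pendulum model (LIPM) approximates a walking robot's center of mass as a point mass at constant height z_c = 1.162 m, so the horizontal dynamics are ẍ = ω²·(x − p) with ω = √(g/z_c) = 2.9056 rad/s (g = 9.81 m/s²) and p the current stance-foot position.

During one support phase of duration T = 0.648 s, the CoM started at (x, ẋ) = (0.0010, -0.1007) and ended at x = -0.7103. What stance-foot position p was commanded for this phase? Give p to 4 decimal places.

p = 0.2550

ωT = 2.9056·0.648 = 1.882829; cosh(ωT) = 3.362114, sinh(ωT) = 3.209955
x(T) = p + (x₀−p)·cosh(ωT) + (ẋ₀/ω)·sinh(ωT) ⇒ p·(1 − cosh) = x(T) − x₀·cosh − (ẋ₀/ω)·sinh
numerator   = -0.7103 − (0.0010)·3.362114 − (-0.1007/2.9056)·3.209955 = -0.602414
denominator = 1 − 3.362114 = -2.362114
p = -0.602414 / -2.362114 = 0.2550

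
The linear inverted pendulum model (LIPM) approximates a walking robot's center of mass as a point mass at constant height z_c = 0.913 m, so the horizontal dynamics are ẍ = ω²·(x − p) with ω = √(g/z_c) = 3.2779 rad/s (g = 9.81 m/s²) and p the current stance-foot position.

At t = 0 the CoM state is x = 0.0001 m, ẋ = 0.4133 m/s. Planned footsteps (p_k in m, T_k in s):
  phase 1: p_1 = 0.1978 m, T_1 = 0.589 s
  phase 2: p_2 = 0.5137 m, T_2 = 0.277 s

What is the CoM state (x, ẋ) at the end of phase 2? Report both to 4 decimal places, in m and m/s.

phase 1: p=0.1978, T=0.589, ωT=1.930683, cosh=3.519634, sinh=3.374584; start (x,ẋ)=(0.000100, 0.413300) → end (x,ẋ)=(-0.072541, -0.732204)
phase 2: p=0.5137, T=0.277, ωT=0.907978, cosh=1.441322, sinh=1.037983; start (x,ẋ)=(-0.072541, -0.732204) → end (x,ẋ)=(-0.563122, -3.049971)

x = -0.5631, ẋ = -3.0500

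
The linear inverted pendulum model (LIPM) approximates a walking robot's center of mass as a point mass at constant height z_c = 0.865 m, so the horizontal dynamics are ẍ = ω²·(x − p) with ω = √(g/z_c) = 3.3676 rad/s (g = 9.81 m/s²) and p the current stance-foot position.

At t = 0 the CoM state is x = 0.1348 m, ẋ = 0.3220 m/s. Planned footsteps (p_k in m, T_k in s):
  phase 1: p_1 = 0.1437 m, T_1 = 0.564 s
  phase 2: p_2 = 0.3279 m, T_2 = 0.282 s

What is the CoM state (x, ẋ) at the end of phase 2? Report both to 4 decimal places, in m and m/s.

x = 0.8000, ẋ = 1.8502

phase 1: p=0.1437, T=0.564, ωT=1.899326, cosh=3.415531, sinh=3.265861; start (x,ẋ)=(0.134800, 0.322000) → end (x,ẋ)=(0.425574, 1.001918)
phase 2: p=0.3279, T=0.282, ωT=0.949663, cosh=1.485855, sinh=1.098984; start (x,ẋ)=(0.425574, 1.001918) → end (x,ẋ)=(0.799995, 1.850189)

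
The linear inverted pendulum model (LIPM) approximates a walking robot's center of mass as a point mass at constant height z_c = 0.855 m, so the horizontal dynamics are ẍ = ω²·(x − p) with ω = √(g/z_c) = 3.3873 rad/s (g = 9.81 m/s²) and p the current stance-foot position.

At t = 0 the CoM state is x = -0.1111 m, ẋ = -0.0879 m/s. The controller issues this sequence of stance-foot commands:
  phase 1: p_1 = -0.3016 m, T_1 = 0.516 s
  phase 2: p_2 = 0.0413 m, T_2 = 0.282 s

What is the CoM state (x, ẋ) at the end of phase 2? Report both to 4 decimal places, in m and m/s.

phase 1: p=-0.3016, T=0.516, ωT=1.747847, cosh=2.958187, sinh=2.784038; start (x,ẋ)=(-0.111100, -0.087900) → end (x,ẋ)=(0.189689, 1.536461)
phase 2: p=0.0413, T=0.282, ωT=0.955219, cosh=1.491983, sinh=1.107255; start (x,ẋ)=(0.189689, 1.536461) → end (x,ẋ)=(0.764939, 2.848924)

x = 0.7649, ẋ = 2.8489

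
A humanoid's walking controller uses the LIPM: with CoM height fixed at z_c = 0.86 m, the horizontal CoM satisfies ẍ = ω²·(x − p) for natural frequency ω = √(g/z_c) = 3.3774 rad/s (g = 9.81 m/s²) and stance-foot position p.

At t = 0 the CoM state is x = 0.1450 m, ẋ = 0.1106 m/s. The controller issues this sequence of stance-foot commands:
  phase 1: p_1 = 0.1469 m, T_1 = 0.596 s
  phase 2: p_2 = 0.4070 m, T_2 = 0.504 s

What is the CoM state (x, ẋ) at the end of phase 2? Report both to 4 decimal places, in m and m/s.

phase 1: p=0.1469, T=0.596, ωT=2.012930, cosh=3.809408, sinh=3.675812; start (x,ẋ)=(0.145000, 0.110600) → end (x,ẋ)=(0.260034, 0.397733)
phase 2: p=0.4070, T=0.504, ωT=1.702210, cosh=2.834168, sinh=2.651888; start (x,ẋ)=(0.260034, 0.397733) → end (x,ẋ)=(0.302768, -0.189056)

x = 0.3028, ẋ = -0.1891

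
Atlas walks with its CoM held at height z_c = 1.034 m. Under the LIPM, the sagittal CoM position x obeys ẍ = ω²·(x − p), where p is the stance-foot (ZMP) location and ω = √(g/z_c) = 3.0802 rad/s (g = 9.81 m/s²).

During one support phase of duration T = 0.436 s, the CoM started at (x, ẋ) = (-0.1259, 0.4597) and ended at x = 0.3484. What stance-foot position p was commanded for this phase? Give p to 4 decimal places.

ωT = 3.0802·0.436 = 1.342967; cosh(ωT) = 2.045731, sinh(ωT) = 1.784661
x(T) = p + (x₀−p)·cosh(ωT) + (ẋ₀/ω)·sinh(ωT) ⇒ p·(1 − cosh) = x(T) − x₀·cosh − (ẋ₀/ω)·sinh
numerator   = 0.3484 − (-0.1259)·2.045731 − (0.4597/3.0802)·1.784661 = 0.339608
denominator = 1 − 2.045731 = -1.045731
p = 0.339608 / -1.045731 = -0.3248

p = -0.3248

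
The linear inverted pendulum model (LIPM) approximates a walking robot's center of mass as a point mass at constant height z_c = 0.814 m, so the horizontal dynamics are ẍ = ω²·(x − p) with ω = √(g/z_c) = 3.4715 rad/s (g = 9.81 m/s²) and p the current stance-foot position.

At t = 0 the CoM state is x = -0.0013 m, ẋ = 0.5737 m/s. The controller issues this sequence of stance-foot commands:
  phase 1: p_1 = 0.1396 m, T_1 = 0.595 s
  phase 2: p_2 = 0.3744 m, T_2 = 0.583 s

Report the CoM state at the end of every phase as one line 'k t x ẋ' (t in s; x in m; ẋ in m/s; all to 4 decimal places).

1 0.5950 0.2163 0.4010
2 1.1780 0.1951 -0.4970

phase 1: p=0.1396, T=0.595, ωT=2.065542, cosh=4.008163, sinh=3.881414; start (x,ẋ)=(-0.001300, 0.573700) → end (x,ẋ)=(0.216292, 0.400950)
phase 2: p=0.3744, T=0.583, ωT=2.023884, cosh=3.849903, sinh=3.717762; start (x,ẋ)=(0.216292, 0.400950) → end (x,ẋ)=(0.195093, -0.496953)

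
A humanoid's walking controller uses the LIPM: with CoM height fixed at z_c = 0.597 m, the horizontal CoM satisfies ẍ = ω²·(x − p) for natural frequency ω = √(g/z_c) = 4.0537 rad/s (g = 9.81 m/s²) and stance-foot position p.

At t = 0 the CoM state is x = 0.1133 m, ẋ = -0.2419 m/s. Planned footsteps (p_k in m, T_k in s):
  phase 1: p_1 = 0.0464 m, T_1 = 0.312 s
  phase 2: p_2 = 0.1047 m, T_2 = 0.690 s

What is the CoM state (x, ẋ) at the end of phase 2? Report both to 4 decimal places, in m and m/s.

phase 1: p=0.0464, T=0.312, ωT=1.264754, cosh=1.912266, sinh=1.629957; start (x,ẋ)=(0.113300, -0.241900) → end (x,ẋ)=(0.077065, -0.020545)
phase 2: p=0.1047, T=0.690, ωT=2.797053, cosh=8.228623, sinh=8.167633; start (x,ẋ)=(0.077065, -0.020545) → end (x,ẋ)=(-0.164095, -1.084037)

x = -0.1641, ẋ = -1.0840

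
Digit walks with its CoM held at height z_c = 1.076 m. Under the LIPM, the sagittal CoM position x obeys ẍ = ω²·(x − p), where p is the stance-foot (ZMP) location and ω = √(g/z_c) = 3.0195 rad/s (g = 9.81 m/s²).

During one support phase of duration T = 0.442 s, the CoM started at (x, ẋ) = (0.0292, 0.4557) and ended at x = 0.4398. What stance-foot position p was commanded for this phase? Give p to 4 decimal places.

ωT = 3.0195·0.442 = 1.334619; cosh(ωT) = 2.030903, sinh(ωT) = 1.767645
x(T) = p + (x₀−p)·cosh(ωT) + (ẋ₀/ω)·sinh(ωT) ⇒ p·(1 − cosh) = x(T) − x₀·cosh − (ẋ₀/ω)·sinh
numerator   = 0.4398 − (0.0292)·2.030903 − (0.4557/3.0195)·1.767645 = 0.113726
denominator = 1 − 2.030903 = -1.030903
p = 0.113726 / -1.030903 = -0.1103

p = -0.1103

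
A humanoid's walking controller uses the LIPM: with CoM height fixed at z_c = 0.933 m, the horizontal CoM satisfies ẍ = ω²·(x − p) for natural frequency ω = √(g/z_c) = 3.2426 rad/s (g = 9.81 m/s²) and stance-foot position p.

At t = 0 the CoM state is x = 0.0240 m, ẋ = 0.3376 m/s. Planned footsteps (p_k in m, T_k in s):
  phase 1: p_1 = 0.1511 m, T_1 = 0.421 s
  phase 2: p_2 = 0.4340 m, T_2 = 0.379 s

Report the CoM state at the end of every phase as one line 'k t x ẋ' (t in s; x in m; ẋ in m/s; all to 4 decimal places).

1 0.4210 0.0766 -0.0502
2 0.8000 -0.2533 -1.9041

phase 1: p=0.1511, T=0.421, ωT=1.365135, cosh=2.085798, sinh=1.830452; start (x,ẋ)=(0.024000, 0.337600) → end (x,ẋ)=(0.076571, -0.050227)
phase 2: p=0.4340, T=0.379, ωT=1.228945, cosh=1.855112, sinh=1.562511; start (x,ẋ)=(0.076571, -0.050227) → end (x,ẋ)=(-0.253274, -1.904127)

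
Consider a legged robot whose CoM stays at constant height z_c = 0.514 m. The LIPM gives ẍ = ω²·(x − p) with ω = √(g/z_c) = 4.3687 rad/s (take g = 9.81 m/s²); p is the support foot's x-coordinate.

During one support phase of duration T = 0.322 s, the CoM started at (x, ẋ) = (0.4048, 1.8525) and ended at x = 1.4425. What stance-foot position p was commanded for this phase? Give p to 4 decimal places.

ωT = 4.3687·0.322 = 1.406721; cosh(ωT) = 2.163747, sinh(ωT) = 1.918802
x(T) = p + (x₀−p)·cosh(ωT) + (ẋ₀/ω)·sinh(ωT) ⇒ p·(1 − cosh) = x(T) − x₀·cosh − (ẋ₀/ω)·sinh
numerator   = 1.4425 − (0.4048)·2.163747 − (1.8525/4.3687)·1.918802 = -0.247032
denominator = 1 − 2.163747 = -1.163747
p = -0.247032 / -1.163747 = 0.2123

p = 0.2123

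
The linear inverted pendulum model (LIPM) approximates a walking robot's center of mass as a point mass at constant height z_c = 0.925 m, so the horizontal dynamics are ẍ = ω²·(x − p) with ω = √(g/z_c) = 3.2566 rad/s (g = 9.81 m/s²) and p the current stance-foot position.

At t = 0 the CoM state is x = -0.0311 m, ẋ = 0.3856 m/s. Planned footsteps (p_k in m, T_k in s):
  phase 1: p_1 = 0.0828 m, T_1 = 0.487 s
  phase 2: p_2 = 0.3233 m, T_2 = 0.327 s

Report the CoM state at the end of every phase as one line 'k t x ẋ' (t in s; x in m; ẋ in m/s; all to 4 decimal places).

phase 1: p=0.0828, T=0.487, ωT=1.585964, cosh=2.544374, sinh=2.339624; start (x,ẋ)=(-0.031100, 0.385600) → end (x,ẋ)=(0.070021, 0.113282)
phase 2: p=0.3233, T=0.327, ωT=1.064908, cosh=1.622666, sinh=1.277907; start (x,ẋ)=(0.070021, 0.113282) → end (x,ẋ)=(-0.043236, -0.870237)

1 0.4870 0.0700 0.1133
2 0.8140 -0.0432 -0.8702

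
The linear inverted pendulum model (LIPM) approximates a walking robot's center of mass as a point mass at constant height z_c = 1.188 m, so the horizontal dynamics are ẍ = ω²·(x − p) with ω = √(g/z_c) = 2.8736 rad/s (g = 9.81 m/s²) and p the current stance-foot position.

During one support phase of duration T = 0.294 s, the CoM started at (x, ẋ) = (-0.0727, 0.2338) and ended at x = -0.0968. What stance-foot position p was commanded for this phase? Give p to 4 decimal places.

p = 0.1949

ωT = 2.8736·0.294 = 0.844838; cosh(ωT) = 1.378614, sinh(ωT) = 0.948987
x(T) = p + (x₀−p)·cosh(ωT) + (ẋ₀/ω)·sinh(ωT) ⇒ p·(1 − cosh) = x(T) − x₀·cosh − (ẋ₀/ω)·sinh
numerator   = -0.0968 − (-0.0727)·1.378614 − (0.2338/2.8736)·0.948987 = -0.073786
denominator = 1 − 1.378614 = -0.378614
p = -0.073786 / -0.378614 = 0.1949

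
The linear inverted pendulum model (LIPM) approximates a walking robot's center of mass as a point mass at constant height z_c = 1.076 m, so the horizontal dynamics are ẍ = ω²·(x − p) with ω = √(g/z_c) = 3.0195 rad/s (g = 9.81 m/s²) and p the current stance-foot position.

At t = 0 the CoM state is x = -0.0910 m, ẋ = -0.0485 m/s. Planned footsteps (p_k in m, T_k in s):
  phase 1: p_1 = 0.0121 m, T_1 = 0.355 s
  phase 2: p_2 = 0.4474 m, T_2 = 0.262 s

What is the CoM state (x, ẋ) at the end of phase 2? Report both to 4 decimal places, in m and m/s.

phase 1: p=0.0121, T=0.355, ωT=1.071922, cosh=1.631670, sinh=1.289320; start (x,ẋ)=(-0.091000, -0.048500) → end (x,ẋ)=(-0.176835, -0.480515)
phase 2: p=0.4474, T=0.262, ωT=0.791109, cosh=1.329592, sinh=0.876250; start (x,ẋ)=(-0.176835, -0.480515) → end (x,ẋ)=(-0.522021, -2.290511)

x = -0.5220, ẋ = -2.2905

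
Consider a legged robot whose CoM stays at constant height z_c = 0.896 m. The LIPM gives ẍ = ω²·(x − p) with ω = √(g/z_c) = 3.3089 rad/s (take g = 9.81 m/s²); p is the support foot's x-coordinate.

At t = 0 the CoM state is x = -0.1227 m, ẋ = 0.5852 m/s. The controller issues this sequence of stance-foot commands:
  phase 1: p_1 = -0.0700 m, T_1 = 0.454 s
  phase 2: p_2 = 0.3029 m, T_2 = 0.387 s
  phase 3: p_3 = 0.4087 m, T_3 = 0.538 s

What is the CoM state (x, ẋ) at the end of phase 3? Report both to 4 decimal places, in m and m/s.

x = 2.0480, ẋ = 5.5490

phase 1: p=-0.0700, T=0.454, ωT=1.502241, cosh=2.357186, sinh=2.134556; start (x,ẋ)=(-0.122700, 0.585200) → end (x,ẋ)=(0.183286, 1.007204)
phase 2: p=0.3029, T=0.387, ωT=1.280544, cosh=1.938242, sinh=1.660356; start (x,ẋ)=(0.183286, 1.007204) → end (x,ẋ)=(0.576459, 1.295051)
phase 3: p=0.4087, T=0.538, ωT=1.780188, cosh=3.049789, sinh=2.881183; start (x,ẋ)=(0.576459, 1.295051) → end (x,ẋ)=(2.047978, 5.548969)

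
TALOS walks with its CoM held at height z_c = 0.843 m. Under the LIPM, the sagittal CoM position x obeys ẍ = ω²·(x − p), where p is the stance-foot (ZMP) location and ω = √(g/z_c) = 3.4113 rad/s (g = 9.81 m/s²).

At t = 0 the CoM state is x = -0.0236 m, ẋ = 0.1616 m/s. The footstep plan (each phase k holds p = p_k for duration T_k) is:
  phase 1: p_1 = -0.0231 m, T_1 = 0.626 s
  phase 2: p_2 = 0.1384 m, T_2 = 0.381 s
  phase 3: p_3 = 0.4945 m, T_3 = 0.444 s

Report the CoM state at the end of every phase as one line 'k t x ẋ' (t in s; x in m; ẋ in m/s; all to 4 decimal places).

1 0.6260 0.1724 0.6861
2 1.0070 0.5468 1.5486
3 1.4510 1.6015 4.0775

phase 1: p=-0.0231, T=0.626, ωT=2.135474, cosh=4.289621, sinh=4.171433; start (x,ẋ)=(-0.023600, 0.161600) → end (x,ẋ)=(0.172364, 0.686088)
phase 2: p=0.1384, T=0.381, ωT=1.299705, cosh=1.970414, sinh=1.697802; start (x,ẋ)=(0.172364, 0.686088) → end (x,ẋ)=(0.546789, 1.548588)
phase 3: p=0.4945, T=0.444, ωT=1.514617, cosh=2.383786, sinh=2.163894; start (x,ẋ)=(0.546789, 1.548588) → end (x,ẋ)=(1.601463, 4.077483)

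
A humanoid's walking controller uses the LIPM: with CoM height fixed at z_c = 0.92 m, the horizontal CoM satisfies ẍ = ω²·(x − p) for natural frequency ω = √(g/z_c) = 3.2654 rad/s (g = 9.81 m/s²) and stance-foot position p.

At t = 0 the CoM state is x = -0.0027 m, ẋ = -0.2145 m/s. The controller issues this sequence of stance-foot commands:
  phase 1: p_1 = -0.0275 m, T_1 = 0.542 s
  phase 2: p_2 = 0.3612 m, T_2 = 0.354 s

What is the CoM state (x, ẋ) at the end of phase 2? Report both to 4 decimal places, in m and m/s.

phase 1: p=-0.0275, T=0.542, ωT=1.769847, cosh=3.020157, sinh=2.849797; start (x,ẋ)=(-0.002700, -0.214500) → end (x,ẋ)=(-0.139800, -0.417042)
phase 2: p=0.3612, T=0.354, ωT=1.155952, cosh=1.745902, sinh=1.431144; start (x,ẋ)=(-0.139800, -0.417042) → end (x,ẋ)=(-0.696275, -3.069414)

x = -0.6963, ẋ = -3.0694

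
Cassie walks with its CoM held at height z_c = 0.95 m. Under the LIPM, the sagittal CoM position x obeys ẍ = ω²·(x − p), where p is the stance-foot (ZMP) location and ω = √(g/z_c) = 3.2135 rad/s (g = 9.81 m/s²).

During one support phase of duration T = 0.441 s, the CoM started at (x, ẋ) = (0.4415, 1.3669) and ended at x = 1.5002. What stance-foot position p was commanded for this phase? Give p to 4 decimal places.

p = 0.2448

ωT = 3.2135·0.441 = 1.417153; cosh(ωT) = 2.183882, sinh(ωT) = 1.941479
x(T) = p + (x₀−p)·cosh(ωT) + (ẋ₀/ω)·sinh(ωT) ⇒ p·(1 − cosh) = x(T) − x₀·cosh − (ẋ₀/ω)·sinh
numerator   = 1.5002 − (0.4415)·2.183882 − (1.3669/3.2135)·1.941479 = -0.289815
denominator = 1 − 2.183882 = -1.183882
p = -0.289815 / -1.183882 = 0.2448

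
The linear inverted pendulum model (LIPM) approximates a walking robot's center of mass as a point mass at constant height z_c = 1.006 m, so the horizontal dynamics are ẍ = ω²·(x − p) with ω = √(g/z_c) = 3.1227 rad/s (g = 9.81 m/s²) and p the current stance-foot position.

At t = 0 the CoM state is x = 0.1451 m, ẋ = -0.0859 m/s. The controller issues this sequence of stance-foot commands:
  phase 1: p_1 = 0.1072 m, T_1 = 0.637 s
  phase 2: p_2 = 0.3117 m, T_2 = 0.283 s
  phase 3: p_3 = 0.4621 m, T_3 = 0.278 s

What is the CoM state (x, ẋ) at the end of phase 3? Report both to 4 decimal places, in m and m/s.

x = -0.1361, ẋ = -1.5650

phase 1: p=0.1072, T=0.637, ωT=1.989160, cosh=3.723100, sinh=3.586290; start (x,ẋ)=(0.145100, -0.085900) → end (x,ẋ)=(0.149653, 0.104624)
phase 2: p=0.3117, T=0.283, ωT=0.883724, cosh=1.416568, sinh=1.003327; start (x,ẋ)=(0.149653, 0.104624) → end (x,ẋ)=(0.115765, -0.359500)
phase 3: p=0.4621, T=0.278, ωT=0.868111, cosh=1.401075, sinh=0.981331; start (x,ẋ)=(0.115765, -0.359500) → end (x,ẋ)=(-0.136116, -1.564996)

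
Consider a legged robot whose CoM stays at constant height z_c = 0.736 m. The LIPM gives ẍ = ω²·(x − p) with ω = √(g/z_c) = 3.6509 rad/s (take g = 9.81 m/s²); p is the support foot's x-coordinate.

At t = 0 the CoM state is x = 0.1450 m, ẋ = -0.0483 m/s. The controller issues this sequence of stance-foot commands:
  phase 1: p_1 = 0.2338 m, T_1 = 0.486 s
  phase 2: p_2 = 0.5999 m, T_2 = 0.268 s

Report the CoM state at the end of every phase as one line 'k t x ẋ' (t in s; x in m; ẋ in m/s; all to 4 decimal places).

1 0.4860 -0.0734 -1.0748
2 0.7540 -0.7585 -4.4394

phase 1: p=0.2338, T=0.486, ωT=1.774337, cosh=3.032984, sinh=2.863389; start (x,ẋ)=(0.145000, -0.048300) → end (x,ẋ)=(-0.073411, -1.074803)
phase 2: p=0.5999, T=0.268, ωT=0.978441, cosh=1.518101, sinh=1.142205; start (x,ẋ)=(-0.073411, -1.074803) → end (x,ẋ)=(-0.758512, -4.439416)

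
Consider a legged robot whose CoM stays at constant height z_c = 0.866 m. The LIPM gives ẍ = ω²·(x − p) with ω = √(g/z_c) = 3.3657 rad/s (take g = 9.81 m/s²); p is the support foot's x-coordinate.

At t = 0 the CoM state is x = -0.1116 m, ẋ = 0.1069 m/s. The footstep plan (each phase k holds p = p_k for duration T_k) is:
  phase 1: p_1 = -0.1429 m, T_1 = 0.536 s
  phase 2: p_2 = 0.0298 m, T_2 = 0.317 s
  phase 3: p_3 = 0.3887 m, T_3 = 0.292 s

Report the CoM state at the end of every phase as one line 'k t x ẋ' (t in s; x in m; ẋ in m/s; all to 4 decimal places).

phase 1: p=-0.1429, T=0.536, ωT=1.804015, cosh=3.119312, sinh=2.954675; start (x,ẋ)=(-0.111600, 0.106900) → end (x,ẋ)=(0.048580, 0.644719)
phase 2: p=0.0298, T=0.317, ωT=1.066927, cosh=1.625249, sinh=1.281185; start (x,ẋ)=(0.048580, 0.644719) → end (x,ẋ)=(0.305740, 1.128808)
phase 3: p=0.3887, T=0.292, ωT=0.982784, cosh=1.523077, sinh=1.148809; start (x,ẋ)=(0.305740, 1.128808) → end (x,ẋ)=(0.647640, 1.398492)

1 0.5360 0.0486 0.6447
2 0.8530 0.3057 1.1288
3 1.1450 0.6476 1.3985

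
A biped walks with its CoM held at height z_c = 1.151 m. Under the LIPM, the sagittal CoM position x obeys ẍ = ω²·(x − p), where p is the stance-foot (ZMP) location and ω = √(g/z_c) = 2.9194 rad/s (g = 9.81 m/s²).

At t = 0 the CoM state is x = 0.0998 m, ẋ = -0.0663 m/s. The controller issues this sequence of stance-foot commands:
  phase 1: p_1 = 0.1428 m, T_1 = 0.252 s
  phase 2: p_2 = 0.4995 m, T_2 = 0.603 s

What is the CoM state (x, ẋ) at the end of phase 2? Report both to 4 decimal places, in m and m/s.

phase 1: p=0.1428, T=0.252, ωT=0.735689, cosh=1.283047, sinh=0.803872; start (x,ẋ)=(0.099800, -0.066300) → end (x,ẋ)=(0.069373, -0.185979)
phase 2: p=0.4995, T=0.603, ωT=1.760398, cosh=2.993364, sinh=2.821388; start (x,ẋ)=(0.069373, -0.185979) → end (x,ẋ)=(-0.967763, -4.099558)

x = -0.9678, ẋ = -4.0996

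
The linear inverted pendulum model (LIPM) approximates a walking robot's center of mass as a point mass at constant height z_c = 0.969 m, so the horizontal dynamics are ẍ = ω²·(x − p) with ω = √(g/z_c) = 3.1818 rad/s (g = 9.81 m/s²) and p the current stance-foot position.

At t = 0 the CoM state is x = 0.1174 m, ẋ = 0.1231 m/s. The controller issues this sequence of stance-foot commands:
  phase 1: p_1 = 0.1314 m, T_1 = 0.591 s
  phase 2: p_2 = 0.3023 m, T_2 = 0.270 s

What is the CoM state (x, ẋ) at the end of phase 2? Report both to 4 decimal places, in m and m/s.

x = 0.2537, ẋ = 0.0867

phase 1: p=0.1314, T=0.591, ωT=1.880444, cosh=3.354468, sinh=3.201946; start (x,ẋ)=(0.117400, 0.123100) → end (x,ẋ)=(0.208317, 0.270304)
phase 2: p=0.3023, T=0.270, ωT=0.859086, cosh=1.392275, sinh=0.968726; start (x,ẋ)=(0.208317, 0.270304) → end (x,ẋ)=(0.253746, 0.086654)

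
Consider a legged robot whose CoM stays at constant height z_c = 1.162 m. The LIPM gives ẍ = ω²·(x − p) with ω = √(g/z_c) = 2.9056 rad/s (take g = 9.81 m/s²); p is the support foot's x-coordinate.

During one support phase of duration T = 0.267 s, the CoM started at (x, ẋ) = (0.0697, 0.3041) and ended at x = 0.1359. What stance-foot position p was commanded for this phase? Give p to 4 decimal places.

ωT = 2.9056·0.267 = 0.775795; cosh(ωT) = 1.316328, sinh(ωT) = 0.855991
x(T) = p + (x₀−p)·cosh(ωT) + (ẋ₀/ω)·sinh(ωT) ⇒ p·(1 − cosh) = x(T) − x₀·cosh − (ẋ₀/ω)·sinh
numerator   = 0.1359 − (0.0697)·1.316328 − (0.3041/2.9056)·0.855991 = -0.045436
denominator = 1 − 1.316328 = -0.316328
p = -0.045436 / -0.316328 = 0.1436

p = 0.1436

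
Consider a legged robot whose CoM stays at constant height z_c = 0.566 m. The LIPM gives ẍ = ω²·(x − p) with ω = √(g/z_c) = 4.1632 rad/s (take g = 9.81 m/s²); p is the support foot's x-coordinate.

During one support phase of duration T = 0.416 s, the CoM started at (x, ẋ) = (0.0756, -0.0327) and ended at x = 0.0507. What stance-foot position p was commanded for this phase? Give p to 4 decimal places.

p = 0.0774

ωT = 4.1632·0.416 = 1.731891; cosh(ωT) = 2.914141, sinh(ωT) = 2.737191
x(T) = p + (x₀−p)·cosh(ωT) + (ẋ₀/ω)·sinh(ωT) ⇒ p·(1 − cosh) = x(T) − x₀·cosh − (ẋ₀/ω)·sinh
numerator   = 0.0507 − (0.0756)·2.914141 − (-0.0327/4.1632)·2.737191 = -0.148110
denominator = 1 − 2.914141 = -1.914141
p = -0.148110 / -1.914141 = 0.0774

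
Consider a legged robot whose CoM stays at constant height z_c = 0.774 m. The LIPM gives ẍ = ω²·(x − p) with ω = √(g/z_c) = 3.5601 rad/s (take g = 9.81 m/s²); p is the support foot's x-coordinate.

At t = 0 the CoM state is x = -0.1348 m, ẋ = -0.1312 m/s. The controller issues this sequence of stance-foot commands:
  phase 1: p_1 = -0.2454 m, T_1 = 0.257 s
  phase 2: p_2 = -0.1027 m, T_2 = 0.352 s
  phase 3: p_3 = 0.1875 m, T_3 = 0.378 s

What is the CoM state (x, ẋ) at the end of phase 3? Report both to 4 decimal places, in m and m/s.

x = -0.1322, ẋ = -0.8470

phase 1: p=-0.2454, T=0.257, ωT=0.914946, cosh=1.448589, sinh=1.048051; start (x,ẋ)=(-0.134800, -0.131200) → end (x,ẋ)=(-0.123810, 0.222612)
phase 2: p=-0.1027, T=0.352, ωT=1.253155, cosh=1.893488, sinh=1.607885; start (x,ẋ)=(-0.123810, 0.222612) → end (x,ẋ)=(-0.042130, 0.300676)
phase 3: p=0.1875, T=0.378, ωT=1.345718, cosh=2.050648, sinh=1.790295; start (x,ẋ)=(-0.042130, 0.300676) → end (x,ẋ)=(-0.132188, -0.846999)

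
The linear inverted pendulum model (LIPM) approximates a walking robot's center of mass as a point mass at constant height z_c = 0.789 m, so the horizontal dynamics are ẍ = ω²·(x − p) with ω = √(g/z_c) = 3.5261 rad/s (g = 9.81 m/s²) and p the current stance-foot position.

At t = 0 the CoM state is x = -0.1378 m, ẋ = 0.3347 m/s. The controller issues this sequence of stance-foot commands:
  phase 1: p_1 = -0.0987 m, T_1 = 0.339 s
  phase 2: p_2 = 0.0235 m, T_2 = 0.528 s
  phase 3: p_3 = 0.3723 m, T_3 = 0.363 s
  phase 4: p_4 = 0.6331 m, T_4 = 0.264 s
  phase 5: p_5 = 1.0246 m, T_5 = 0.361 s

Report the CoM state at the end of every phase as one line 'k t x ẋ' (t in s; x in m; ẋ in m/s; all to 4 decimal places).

1 0.3390 -0.0267 0.3967
2 0.8670 0.2112 0.7511
3 1.2300 0.4137 0.5126
4 1.4940 0.4673 -0.0776
5 1.8550 -0.0848 -3.3834

phase 1: p=-0.0987, T=0.339, ωT=1.195348, cosh=1.803653, sinh=1.501054; start (x,ẋ)=(-0.137800, 0.334700) → end (x,ẋ)=(-0.026742, 0.396732)
phase 2: p=0.0235, T=0.528, ωT=1.861781, cosh=3.295291, sinh=3.139895; start (x,ẋ)=(-0.026742, 0.396732) → end (x,ẋ)=(0.211218, 0.751091)
phase 3: p=0.3723, T=0.363, ωT=1.279974, cosh=1.937296, sinh=1.659251; start (x,ẋ)=(0.211218, 0.751091) → end (x,ẋ)=(0.413671, 0.512643)
phase 4: p=0.6331, T=0.264, ωT=0.930890, cosh=1.465485, sinh=1.071282; start (x,ẋ)=(0.413671, 0.512643) → end (x,ẋ)=(0.467279, -0.077609)
phase 5: p=1.0246, T=0.361, ωT=1.272922, cosh=1.925643, sinh=1.645630; start (x,ẋ)=(0.467279, -0.077609) → end (x,ẋ)=(-0.084820, -3.383387)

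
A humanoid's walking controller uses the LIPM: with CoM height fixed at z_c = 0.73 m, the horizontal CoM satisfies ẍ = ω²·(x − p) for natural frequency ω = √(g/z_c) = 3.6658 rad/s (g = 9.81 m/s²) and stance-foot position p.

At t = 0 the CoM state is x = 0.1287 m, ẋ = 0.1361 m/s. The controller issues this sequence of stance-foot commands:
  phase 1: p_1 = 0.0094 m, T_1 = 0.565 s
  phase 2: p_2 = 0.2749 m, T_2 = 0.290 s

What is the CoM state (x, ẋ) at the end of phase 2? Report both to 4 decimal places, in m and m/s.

phase 1: p=0.0094, T=0.565, ωT=2.071177, cosh=4.030097, sinh=3.904059; start (x,ẋ)=(0.128700, 0.136100) → end (x,ẋ)=(0.635136, 2.255858)
phase 2: p=0.2749, T=0.290, ωT=1.063082, cosh=1.620335, sinh=1.274945; start (x,ẋ)=(0.635136, 2.255858) → end (x,ẋ)=(1.643179, 5.338881)

x = 1.6432, ẋ = 5.3389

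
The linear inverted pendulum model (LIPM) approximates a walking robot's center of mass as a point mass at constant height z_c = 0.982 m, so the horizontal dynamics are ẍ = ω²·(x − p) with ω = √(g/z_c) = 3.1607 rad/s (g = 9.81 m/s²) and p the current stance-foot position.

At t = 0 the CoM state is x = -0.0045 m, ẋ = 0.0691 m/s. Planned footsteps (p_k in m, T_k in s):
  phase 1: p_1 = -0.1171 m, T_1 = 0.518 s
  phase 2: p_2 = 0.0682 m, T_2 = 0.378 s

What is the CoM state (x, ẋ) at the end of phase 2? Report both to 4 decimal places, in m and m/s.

x = 0.8784, ẋ = 2.7211

phase 1: p=-0.1171, T=0.518, ωT=1.637243, cosh=2.667745, sinh=2.473229; start (x,ẋ)=(-0.004500, 0.069100) → end (x,ẋ)=(0.237358, 1.064551)
phase 2: p=0.0682, T=0.378, ωT=1.194745, cosh=1.802748, sinh=1.499966; start (x,ẋ)=(0.237358, 1.064551) → end (x,ẋ)=(0.878351, 2.721087)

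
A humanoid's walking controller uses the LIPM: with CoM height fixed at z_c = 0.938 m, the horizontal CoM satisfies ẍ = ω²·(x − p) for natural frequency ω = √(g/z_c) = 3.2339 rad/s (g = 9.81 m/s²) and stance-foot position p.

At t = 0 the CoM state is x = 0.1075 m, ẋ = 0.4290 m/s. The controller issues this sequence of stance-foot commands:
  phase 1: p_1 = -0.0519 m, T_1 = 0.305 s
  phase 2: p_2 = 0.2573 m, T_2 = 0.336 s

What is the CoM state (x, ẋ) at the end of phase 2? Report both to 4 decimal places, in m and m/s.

phase 1: p=-0.0519, T=0.305, ωT=0.986340, cosh=1.527170, sinh=1.154231; start (x,ẋ)=(0.107500, 0.429000) → end (x,ẋ)=(0.344648, 1.250143)
phase 2: p=0.2573, T=0.336, ωT=1.086590, cosh=1.650758, sinh=1.313393; start (x,ẋ)=(0.344648, 1.250143) → end (x,ẋ)=(0.909214, 2.434683)

x = 0.9092, ẋ = 2.4347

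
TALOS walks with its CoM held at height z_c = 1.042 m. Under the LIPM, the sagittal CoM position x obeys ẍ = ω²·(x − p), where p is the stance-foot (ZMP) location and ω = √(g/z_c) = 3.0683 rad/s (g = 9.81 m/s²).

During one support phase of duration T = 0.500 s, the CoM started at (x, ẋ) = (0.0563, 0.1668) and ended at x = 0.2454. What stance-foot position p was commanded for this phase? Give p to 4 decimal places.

p = 0.0080

ωT = 3.0683·0.500 = 1.534150; cosh(ωT) = 2.426510, sinh(ωT) = 2.210872
x(T) = p + (x₀−p)·cosh(ωT) + (ẋ₀/ω)·sinh(ωT) ⇒ p·(1 − cosh) = x(T) − x₀·cosh − (ẋ₀/ω)·sinh
numerator   = 0.2454 − (0.0563)·2.426510 − (0.1668/3.0683)·2.210872 = -0.011401
denominator = 1 − 2.426510 = -1.426510
p = -0.011401 / -1.426510 = 0.0080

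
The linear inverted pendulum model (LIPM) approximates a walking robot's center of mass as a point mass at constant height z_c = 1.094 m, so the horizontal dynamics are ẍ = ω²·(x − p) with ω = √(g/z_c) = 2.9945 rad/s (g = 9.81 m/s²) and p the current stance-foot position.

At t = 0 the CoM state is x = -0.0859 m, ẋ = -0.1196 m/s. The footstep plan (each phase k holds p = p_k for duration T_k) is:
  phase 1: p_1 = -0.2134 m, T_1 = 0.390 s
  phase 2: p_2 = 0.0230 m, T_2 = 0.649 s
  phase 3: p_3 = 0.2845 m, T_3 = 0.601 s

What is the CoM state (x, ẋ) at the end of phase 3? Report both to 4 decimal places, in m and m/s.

phase 1: p=-0.2134, T=0.390, ωT=1.167855, cosh=1.763061, sinh=1.452028; start (x,ẋ)=(-0.085900, -0.119600) → end (x,ẋ)=(-0.046604, 0.343520)
phase 2: p=0.0230, T=0.649, ωT=1.943431, cosh=3.562938, sinh=3.419726; start (x,ẋ)=(-0.046604, 0.343520) → end (x,ẋ)=(0.167308, 0.511175)
phase 3: p=0.2845, T=0.601, ωT=1.799694, cosh=3.106574, sinh=2.941225; start (x,ẋ)=(0.167308, 0.511175) → end (x,ẋ)=(0.422515, 0.555835)

x = 0.4225, ẋ = 0.5558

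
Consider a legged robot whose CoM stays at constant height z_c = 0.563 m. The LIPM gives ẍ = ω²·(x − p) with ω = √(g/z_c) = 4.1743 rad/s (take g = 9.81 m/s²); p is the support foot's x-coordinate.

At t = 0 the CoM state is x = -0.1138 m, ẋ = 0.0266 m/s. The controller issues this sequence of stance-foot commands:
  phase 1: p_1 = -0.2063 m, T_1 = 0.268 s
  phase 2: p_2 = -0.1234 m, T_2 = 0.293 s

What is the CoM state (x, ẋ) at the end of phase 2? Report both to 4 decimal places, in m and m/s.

x = 0.2418, ẋ = 1.5919

phase 1: p=-0.2063, T=0.268, ωT=1.118712, cosh=1.693805, sinh=1.367105; start (x,ẋ)=(-0.113800, 0.026600) → end (x,ẋ)=(-0.040911, 0.572926)
phase 2: p=-0.1234, T=0.293, ωT=1.223070, cosh=1.845964, sinh=1.551638; start (x,ẋ)=(-0.040911, 0.572926) → end (x,ẋ)=(0.241834, 1.591879)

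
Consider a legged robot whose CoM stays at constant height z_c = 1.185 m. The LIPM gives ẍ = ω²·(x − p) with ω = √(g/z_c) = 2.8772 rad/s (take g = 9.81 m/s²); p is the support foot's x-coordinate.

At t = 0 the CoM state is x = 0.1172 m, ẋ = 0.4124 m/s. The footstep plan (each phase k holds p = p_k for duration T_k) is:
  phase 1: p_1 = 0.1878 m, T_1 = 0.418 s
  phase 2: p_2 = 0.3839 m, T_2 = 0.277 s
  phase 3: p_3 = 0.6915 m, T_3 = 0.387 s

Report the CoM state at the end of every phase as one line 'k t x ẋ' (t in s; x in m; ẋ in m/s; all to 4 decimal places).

phase 1: p=0.1878, T=0.418, ωT=1.202670, cosh=1.814692, sinh=1.514300; start (x,ẋ)=(0.117200, 0.412400) → end (x,ẋ)=(0.276733, 0.440779)
phase 2: p=0.3839, T=0.277, ωT=0.796984, cosh=1.334763, sinh=0.884077; start (x,ẋ)=(0.276733, 0.440779) → end (x,ẋ)=(0.376296, 0.315738)
phase 3: p=0.6915, T=0.387, ωT=1.113476, cosh=1.686670, sinh=1.358255; start (x,ẋ)=(0.376296, 0.315738) → end (x,ẋ)=(0.308906, -0.699263)

1 0.4180 0.2767 0.4408
2 0.6950 0.3763 0.3157
3 1.0820 0.3089 -0.6993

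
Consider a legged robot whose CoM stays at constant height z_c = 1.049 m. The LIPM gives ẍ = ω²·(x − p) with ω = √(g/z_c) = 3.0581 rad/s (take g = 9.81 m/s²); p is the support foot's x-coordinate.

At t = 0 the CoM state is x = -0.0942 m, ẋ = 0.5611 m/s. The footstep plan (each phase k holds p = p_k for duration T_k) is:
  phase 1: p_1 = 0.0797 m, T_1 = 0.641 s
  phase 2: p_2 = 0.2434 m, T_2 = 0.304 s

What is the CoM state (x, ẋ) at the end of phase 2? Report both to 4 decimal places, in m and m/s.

x = 0.0800, ẋ = -0.2415

phase 1: p=0.0797, T=0.641, ωT=1.960242, cosh=3.620935, sinh=3.480111; start (x,ẋ)=(-0.094200, 0.561100) → end (x,ẋ)=(0.088550, 0.180971)
phase 2: p=0.2434, T=0.304, ωT=0.929662, cosh=1.464170, sinh=1.069483; start (x,ẋ)=(0.088550, 0.180971) → end (x,ẋ)=(0.079963, -0.241478)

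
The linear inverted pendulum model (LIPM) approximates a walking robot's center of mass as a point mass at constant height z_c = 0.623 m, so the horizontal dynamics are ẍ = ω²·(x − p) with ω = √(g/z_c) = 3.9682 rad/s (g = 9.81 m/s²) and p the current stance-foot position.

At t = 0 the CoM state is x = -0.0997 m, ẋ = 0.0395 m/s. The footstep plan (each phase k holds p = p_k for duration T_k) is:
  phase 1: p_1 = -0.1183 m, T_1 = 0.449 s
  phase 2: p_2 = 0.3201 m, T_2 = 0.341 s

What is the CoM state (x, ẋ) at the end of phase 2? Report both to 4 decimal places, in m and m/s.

phase 1: p=-0.1183, T=0.449, ωT=1.781722, cosh=3.054212, sinh=2.885864; start (x,ẋ)=(-0.099700, 0.039500) → end (x,ẋ)=(-0.032765, 0.333643)
phase 2: p=0.3201, T=0.341, ωT=1.353156, cosh=2.064021, sinh=1.805598; start (x,ẋ)=(-0.032765, 0.333643) → end (x,ẋ)=(-0.256409, -1.839626)

x = -0.2564, ẋ = -1.8396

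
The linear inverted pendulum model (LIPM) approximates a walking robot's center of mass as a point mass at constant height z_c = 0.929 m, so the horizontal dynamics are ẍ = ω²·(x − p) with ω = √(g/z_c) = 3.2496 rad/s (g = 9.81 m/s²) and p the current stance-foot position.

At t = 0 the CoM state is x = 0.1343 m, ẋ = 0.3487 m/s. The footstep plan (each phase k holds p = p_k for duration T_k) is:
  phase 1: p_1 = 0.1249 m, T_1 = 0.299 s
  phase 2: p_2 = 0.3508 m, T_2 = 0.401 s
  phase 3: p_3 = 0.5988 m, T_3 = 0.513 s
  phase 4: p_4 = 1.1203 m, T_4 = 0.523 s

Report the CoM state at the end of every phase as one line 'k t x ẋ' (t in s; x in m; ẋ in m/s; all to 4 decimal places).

1 0.2990 0.2606 0.5612
2 0.7000 0.4668 0.6092
3 1.2130 0.7157 0.5758
4 1.7360 0.4450 -1.8489

phase 1: p=0.1249, T=0.299, ωT=0.971630, cosh=1.510357, sinh=1.131892; start (x,ẋ)=(0.134300, 0.348700) → end (x,ẋ)=(0.260556, 0.561237)
phase 2: p=0.3508, T=0.401, ωT=1.303090, cosh=1.976171, sinh=1.704480; start (x,ẋ)=(0.260556, 0.561237) → end (x,ẋ)=(0.466841, 0.609247)
phase 3: p=0.5988, T=0.513, ωT=1.667045, cosh=2.742648, sinh=2.553844; start (x,ẋ)=(0.466841, 0.609247) → end (x,ẋ)=(0.715688, 0.575828)
phase 4: p=1.1203, T=0.523, ωT=1.699541, cosh=2.827101, sinh=2.644333; start (x,ẋ)=(0.715688, 0.575828) → end (x,ẋ)=(0.444995, -1.848920)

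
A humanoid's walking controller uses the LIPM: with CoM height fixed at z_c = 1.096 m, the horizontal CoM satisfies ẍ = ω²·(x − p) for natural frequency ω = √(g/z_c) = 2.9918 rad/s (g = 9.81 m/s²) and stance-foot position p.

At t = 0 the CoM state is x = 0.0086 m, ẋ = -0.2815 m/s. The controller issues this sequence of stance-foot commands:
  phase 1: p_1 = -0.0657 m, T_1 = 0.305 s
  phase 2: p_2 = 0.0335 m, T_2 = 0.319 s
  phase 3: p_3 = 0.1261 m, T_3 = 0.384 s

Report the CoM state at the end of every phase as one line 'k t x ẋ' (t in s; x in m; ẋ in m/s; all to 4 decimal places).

1 0.3050 -0.0565 -0.1749
2 0.6240 -0.1654 -0.5587
3 1.0080 -0.6448 -2.2071

phase 1: p=-0.0657, T=0.305, ωT=0.912499, cosh=1.446029, sinh=1.044510; start (x,ẋ)=(0.008600, -0.281500) → end (x,ẋ)=(-0.056538, -0.174872)
phase 2: p=0.0335, T=0.319, ωT=0.954384, cosh=1.491060, sinh=1.106011; start (x,ẋ)=(-0.056538, -0.174872) → end (x,ẋ)=(-0.165400, -0.558679)
phase 3: p=0.1261, T=0.384, ωT=1.148851, cosh=1.735784, sinh=1.418783; start (x,ẋ)=(-0.165400, -0.558679) → end (x,ẋ)=(-0.644820, -2.207080)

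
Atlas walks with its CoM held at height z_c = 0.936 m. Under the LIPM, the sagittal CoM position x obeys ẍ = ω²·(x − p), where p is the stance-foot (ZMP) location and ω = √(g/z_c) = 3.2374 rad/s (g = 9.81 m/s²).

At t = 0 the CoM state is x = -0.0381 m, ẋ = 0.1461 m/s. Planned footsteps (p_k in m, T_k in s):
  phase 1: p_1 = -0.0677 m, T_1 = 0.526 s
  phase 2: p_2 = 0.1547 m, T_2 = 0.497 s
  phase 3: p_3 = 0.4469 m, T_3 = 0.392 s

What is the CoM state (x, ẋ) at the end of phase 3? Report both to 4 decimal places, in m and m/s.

phase 1: p=-0.0677, T=0.526, ωT=1.702872, cosh=2.835926, sinh=2.653767; start (x,ẋ)=(-0.038100, 0.146100) → end (x,ẋ)=(0.136005, 0.668631)
phase 2: p=0.1547, T=0.497, ωT=1.608988, cosh=2.598920, sinh=2.398830; start (x,ẋ)=(0.136005, 0.668631) → end (x,ẋ)=(0.601551, 1.592533)
phase 3: p=0.4469, T=0.392, ωT=1.269061, cosh=1.919303, sinh=1.638207; start (x,ẋ)=(0.601551, 1.592533) → end (x,ẋ)=(1.549585, 3.876751)

x = 1.5496, ẋ = 3.8768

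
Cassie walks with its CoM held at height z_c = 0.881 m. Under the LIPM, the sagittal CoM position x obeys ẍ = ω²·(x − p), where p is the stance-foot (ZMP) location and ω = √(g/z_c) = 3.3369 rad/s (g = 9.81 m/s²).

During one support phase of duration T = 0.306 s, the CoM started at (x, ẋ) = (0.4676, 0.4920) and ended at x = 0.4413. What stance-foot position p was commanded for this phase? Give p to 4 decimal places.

p = 0.8273

ωT = 3.3369·0.306 = 1.021091; cosh(ωT) = 1.568212, sinh(ωT) = 1.208011
x(T) = p + (x₀−p)·cosh(ωT) + (ẋ₀/ω)·sinh(ωT) ⇒ p·(1 − cosh) = x(T) − x₀·cosh − (ẋ₀/ω)·sinh
numerator   = 0.4413 − (0.4676)·1.568212 − (0.4920/3.3369)·1.208011 = -0.470108
denominator = 1 − 1.568212 = -0.568212
p = -0.470108 / -0.568212 = 0.8273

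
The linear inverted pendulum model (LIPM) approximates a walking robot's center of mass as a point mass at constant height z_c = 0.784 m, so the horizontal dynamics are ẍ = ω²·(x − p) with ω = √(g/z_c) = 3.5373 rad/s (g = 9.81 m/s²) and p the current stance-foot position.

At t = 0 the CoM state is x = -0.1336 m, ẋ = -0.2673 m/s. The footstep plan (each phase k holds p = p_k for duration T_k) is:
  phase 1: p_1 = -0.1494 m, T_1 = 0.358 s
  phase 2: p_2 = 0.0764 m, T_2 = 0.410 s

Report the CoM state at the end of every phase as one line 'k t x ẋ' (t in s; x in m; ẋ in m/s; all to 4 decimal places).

1 0.3580 -0.2425 -0.4206
2 0.7680 -0.8806 -3.2193

phase 1: p=-0.1494, T=0.358, ωT=1.266353, cosh=1.914874, sinh=1.633017; start (x,ẋ)=(-0.133600, -0.267300) → end (x,ẋ)=(-0.242546, -0.420578)
phase 2: p=0.0764, T=0.410, ωT=1.450293, cosh=2.249433, sinh=2.014931; start (x,ẋ)=(-0.242546, -0.420578) → end (x,ẋ)=(-0.880618, -3.219320)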